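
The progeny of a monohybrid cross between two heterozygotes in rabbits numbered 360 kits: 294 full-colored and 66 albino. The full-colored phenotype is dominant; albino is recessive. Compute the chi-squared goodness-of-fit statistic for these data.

8.533

For a monohybrid cross between heterozygotes with complete dominance, the expected phenotypic ratio is 3:1.
Total ratio parts = 4. Expected numbers out of 360:
  full-colored: 360 × 3/4 = 270
  albino: 360 × 1/4 = 90
χ² = Σ (O − E)² / E
  full-colored: (294 − 270)² / 270 = 2.1333
  albino: (66 − 90)² / 90 = 6.4000
χ² = 2.1333 + 6.4000 = 8.5333 ≈ 8.533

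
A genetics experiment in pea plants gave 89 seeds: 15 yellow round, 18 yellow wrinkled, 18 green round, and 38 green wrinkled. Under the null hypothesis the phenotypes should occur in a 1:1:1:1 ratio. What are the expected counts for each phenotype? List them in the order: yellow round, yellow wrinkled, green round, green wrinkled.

22.25, 22.25, 22.25, 22.25

Total ratio parts = 4. Expected numbers out of 89:
  yellow round: 89 × 1/4 = 22.25
  yellow wrinkled: 89 × 1/4 = 22.25
  green round: 89 × 1/4 = 22.25
  green wrinkled: 89 × 1/4 = 22.25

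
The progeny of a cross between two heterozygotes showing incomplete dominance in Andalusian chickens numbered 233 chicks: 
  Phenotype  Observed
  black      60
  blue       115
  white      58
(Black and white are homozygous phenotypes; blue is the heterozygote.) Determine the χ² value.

With incomplete dominance, a heterozygote × heterozygote cross gives a 1:2:1 phenotypic ratio.
The 1:2:1 ratio has 4 parts, so with N = 233 the expected counts are:
  black: 233 × 1/4 = 58.25
  blue: 233 × 2/4 = 116.5
  white: 233 × 1/4 = 58.25
χ² = Σ (O − E)² / E
  black: (60 − 58.25)² / 58.25 = 0.0526
  blue: (115 − 116.5)² / 116.5 = 0.0193
  white: (58 − 58.25)² / 58.25 = 0.0011
χ² = 0.0526 + 0.0193 + 0.0011 = 0.073

0.073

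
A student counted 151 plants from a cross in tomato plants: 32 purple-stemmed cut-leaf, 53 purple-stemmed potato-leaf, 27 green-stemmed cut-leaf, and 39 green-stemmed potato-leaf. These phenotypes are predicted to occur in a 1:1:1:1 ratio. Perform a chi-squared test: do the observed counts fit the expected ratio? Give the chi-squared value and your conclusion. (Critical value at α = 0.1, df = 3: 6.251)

10.139; not consistent

Expected counts for N = 151 under a 1:1:1:1 ratio (total parts = 4):
  purple-stemmed cut-leaf: 151 × 1/4 = 37.75
  purple-stemmed potato-leaf: 151 × 1/4 = 37.75
  green-stemmed cut-leaf: 151 × 1/4 = 37.75
  green-stemmed potato-leaf: 151 × 1/4 = 37.75
χ² = Σ (O − E)² / E
  purple-stemmed cut-leaf: (32 − 37.75)² / 37.75 = 0.8758
  purple-stemmed potato-leaf: (53 − 37.75)² / 37.75 = 6.1606
  green-stemmed cut-leaf: (27 − 37.75)² / 37.75 = 3.0613
  green-stemmed potato-leaf: (39 − 37.75)² / 37.75 = 0.0414
χ² = 0.8758 + 6.1606 + 3.0613 + 0.0414 = 10.1391 ≈ 10.139
Degrees of freedom = 4 − 1 = 3; critical value at α = 0.1 is 6.251.
Since 10.139 > 6.251, we reject the null hypothesis — the data do not fit the 1:1:1:1 ratio.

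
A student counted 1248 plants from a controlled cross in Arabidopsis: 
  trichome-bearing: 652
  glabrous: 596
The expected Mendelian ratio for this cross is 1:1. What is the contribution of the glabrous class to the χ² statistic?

Under the 1:1 hypothesis (Σ ratio = 2, N = 1248):
  trichome-bearing: 1248 × 1/2 = 624
  glabrous: 1248 × 1/2 = 624
Contribution of glabrous: (596 − 624)² / 624 = 1.2564

1.256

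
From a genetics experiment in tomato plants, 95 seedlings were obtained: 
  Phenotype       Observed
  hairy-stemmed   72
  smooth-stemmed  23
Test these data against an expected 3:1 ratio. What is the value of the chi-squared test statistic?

0.032

Expected counts for N = 95 under a 3:1 ratio (total parts = 4):
  hairy-stemmed: 95 × 3/4 = 71.25
  smooth-stemmed: 95 × 1/4 = 23.75
χ² = Σ (O − E)² / E
  hairy-stemmed: (72 − 71.25)² / 71.25 = 0.0079
  smooth-stemmed: (23 − 23.75)² / 23.75 = 0.0237
χ² = 0.0079 + 0.0237 = 0.0316 ≈ 0.032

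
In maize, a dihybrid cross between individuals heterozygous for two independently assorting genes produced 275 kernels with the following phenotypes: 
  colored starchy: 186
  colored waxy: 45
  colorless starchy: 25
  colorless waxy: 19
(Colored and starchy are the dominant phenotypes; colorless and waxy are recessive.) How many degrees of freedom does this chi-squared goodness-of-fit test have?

A dihybrid F₂ with independent assortment and complete dominance at both loci gives a 9:3:3:1 phenotypic ratio.
A goodness-of-fit test with 4 phenotype classes has df = 4 − 1 = 3.

3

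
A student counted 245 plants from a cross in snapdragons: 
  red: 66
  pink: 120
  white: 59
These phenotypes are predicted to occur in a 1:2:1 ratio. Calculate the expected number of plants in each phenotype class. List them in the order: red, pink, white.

61.25, 122.5, 61.25

Total ratio parts = 4. Expected numbers out of 245:
  red: 245 × 1/4 = 61.25
  pink: 245 × 2/4 = 122.5
  white: 245 × 1/4 = 61.25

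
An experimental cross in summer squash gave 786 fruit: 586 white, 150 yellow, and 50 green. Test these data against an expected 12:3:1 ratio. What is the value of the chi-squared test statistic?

Expected counts for N = 786 under a 12:3:1 ratio (total parts = 16):
  white: 786 × 12/16 = 589.5
  yellow: 786 × 3/16 = 147.375
  green: 786 × 1/16 = 49.125
χ² = Σ (O − E)² / E
  white: (586 − 589.5)² / 589.5 = 0.0208
  yellow: (150 − 147.375)² / 147.375 = 0.0468
  green: (50 − 49.125)² / 49.125 = 0.0156
χ² = 0.0208 + 0.0468 + 0.0156 = 0.0832 ≈ 0.083

0.083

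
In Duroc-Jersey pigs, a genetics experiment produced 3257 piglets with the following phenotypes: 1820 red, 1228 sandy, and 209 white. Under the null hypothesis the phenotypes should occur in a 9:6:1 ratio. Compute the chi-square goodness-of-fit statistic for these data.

0.261

Under the 9:6:1 hypothesis (Σ ratio = 16, N = 3257):
  red: 3257 × 9/16 = 1832.0625
  sandy: 3257 × 6/16 = 1221.375
  white: 3257 × 1/16 = 203.5625
χ² = Σ (O − E)² / E
  red: (1820 − 1832.0625)² / 1832.0625 = 0.0794
  sandy: (1228 − 1221.375)² / 1221.375 = 0.0359
  white: (209 − 203.5625)² / 203.5625 = 0.1452
χ² = 0.0794 + 0.0359 + 0.1452 = 0.2605 ≈ 0.261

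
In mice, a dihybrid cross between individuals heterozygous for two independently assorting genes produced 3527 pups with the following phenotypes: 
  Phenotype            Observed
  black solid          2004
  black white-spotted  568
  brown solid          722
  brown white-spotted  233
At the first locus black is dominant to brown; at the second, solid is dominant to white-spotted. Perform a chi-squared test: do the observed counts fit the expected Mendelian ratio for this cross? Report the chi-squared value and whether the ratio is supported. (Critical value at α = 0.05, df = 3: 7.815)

19.655; not consistent

A dihybrid F₂ with independent assortment and complete dominance at both loci gives a 9:3:3:1 phenotypic ratio.
Total ratio parts = 16. Expected numbers out of 3527:
  black solid: 3527 × 9/16 = 1983.9375
  black white-spotted: 3527 × 3/16 = 661.3125
  brown solid: 3527 × 3/16 = 661.3125
  brown white-spotted: 3527 × 1/16 = 220.4375
χ² = Σ (O − E)² / E
  black solid: (2004 − 1983.9375)² / 1983.9375 = 0.2029
  black white-spotted: (568 − 661.3125)² / 661.3125 = 13.1666
  brown solid: (722 − 661.3125)² / 661.3125 = 5.5692
  brown white-spotted: (233 − 220.4375)² / 220.4375 = 0.7159
χ² = 0.2029 + 13.1666 + 5.5692 + 0.7159 = 19.6546 ≈ 19.655
Degrees of freedom = 4 − 1 = 3; critical value at α = 0.05 is 7.815.
Since 19.655 > 7.815, we reject the null hypothesis — the data do not fit the 9:3:3:1 ratio.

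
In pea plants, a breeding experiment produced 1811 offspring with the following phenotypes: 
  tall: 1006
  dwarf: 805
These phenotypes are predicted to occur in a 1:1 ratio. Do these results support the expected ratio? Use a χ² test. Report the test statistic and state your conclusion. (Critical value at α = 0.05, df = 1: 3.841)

The 1:1 ratio has 2 parts, so with N = 1811 the expected counts are:
  tall: 1811 × 1/2 = 905.5
  dwarf: 1811 × 1/2 = 905.5
χ² = Σ (O − E)² / E
  tall: (1006 − 905.5)² / 905.5 = 11.1543
  dwarf: (805 − 905.5)² / 905.5 = 11.1543
χ² = 11.1543 + 11.1543 = 22.3086 ≈ 22.309
Degrees of freedom = 2 − 1 = 1; critical value at α = 0.05 is 3.841.
Since 22.309 > 3.841, we reject the null hypothesis — the data do not fit the 1:1 ratio.

22.309; not consistent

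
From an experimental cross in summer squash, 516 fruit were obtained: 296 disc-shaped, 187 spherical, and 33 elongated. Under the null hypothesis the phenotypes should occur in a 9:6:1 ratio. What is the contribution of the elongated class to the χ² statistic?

0.017

The 9:6:1 ratio has 16 parts, so with N = 516 the expected counts are:
  disc-shaped: 516 × 9/16 = 290.25
  spherical: 516 × 6/16 = 193.5
  elongated: 516 × 1/16 = 32.25
Contribution of elongated: (33 − 32.25)² / 32.25 = 0.0174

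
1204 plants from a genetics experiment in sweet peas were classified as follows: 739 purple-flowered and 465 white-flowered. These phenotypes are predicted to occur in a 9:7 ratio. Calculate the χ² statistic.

Under the 9:7 hypothesis (Σ ratio = 16, N = 1204):
  purple-flowered: 1204 × 9/16 = 677.25
  white-flowered: 1204 × 7/16 = 526.75
χ² = Σ (O − E)² / E
  purple-flowered: (739 − 677.25)² / 677.25 = 5.6302
  white-flowered: (465 − 526.75)² / 526.75 = 7.2388
χ² = 5.6302 + 7.2388 = 12.869

12.869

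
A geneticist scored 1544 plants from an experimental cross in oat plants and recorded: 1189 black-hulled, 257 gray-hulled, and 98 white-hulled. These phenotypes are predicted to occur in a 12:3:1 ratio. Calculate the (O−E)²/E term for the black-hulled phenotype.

Total ratio parts = 16. Expected numbers out of 1544:
  black-hulled: 1544 × 12/16 = 1158
  gray-hulled: 1544 × 3/16 = 289.5
  white-hulled: 1544 × 1/16 = 96.5
Contribution of black-hulled: (1189 − 1158)² / 1158 = 0.8299

0.830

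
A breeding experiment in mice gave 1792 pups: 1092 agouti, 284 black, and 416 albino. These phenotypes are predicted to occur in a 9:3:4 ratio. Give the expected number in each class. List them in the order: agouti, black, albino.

Under the 9:3:4 hypothesis (Σ ratio = 16, N = 1792):
  agouti: 1792 × 9/16 = 1008
  black: 1792 × 3/16 = 336
  albino: 1792 × 4/16 = 448

1008, 336, 448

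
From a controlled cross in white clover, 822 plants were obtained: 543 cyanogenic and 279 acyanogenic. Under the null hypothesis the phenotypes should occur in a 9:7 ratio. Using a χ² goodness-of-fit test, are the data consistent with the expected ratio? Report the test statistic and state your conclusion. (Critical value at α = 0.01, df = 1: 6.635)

The 9:7 ratio has 16 parts, so with N = 822 the expected counts are:
  cyanogenic: 822 × 9/16 = 462.375
  acyanogenic: 822 × 7/16 = 359.625
χ² = Σ (O − E)² / E
  cyanogenic: (543 − 462.375)² / 462.375 = 14.0587
  acyanogenic: (279 − 359.625)² / 359.625 = 18.0755
χ² = 14.0587 + 18.0755 = 32.1342 ≈ 32.134
Degrees of freedom = 2 − 1 = 1; critical value at α = 0.01 is 6.635.
Since 32.134 > 6.635, we reject the null hypothesis — the data do not fit the 9:7 ratio.

32.134; not consistent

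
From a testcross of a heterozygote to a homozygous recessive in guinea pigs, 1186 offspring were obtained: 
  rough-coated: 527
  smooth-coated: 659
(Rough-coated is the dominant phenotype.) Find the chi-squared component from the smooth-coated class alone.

7.346

A testcross of a heterozygote (Aa × aa) gives a 1:1 phenotypic ratio.
Under the 1:1 hypothesis (Σ ratio = 2, N = 1186):
  rough-coated: 1186 × 1/2 = 593
  smooth-coated: 1186 × 1/2 = 593
Contribution of smooth-coated: (659 − 593)² / 593 = 7.3457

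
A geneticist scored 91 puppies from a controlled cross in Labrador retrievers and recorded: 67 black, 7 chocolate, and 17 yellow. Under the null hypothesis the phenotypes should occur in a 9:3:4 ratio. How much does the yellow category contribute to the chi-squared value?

Expected counts for N = 91 under a 9:3:4 ratio (total parts = 16):
  black: 91 × 9/16 = 51.1875
  chocolate: 91 × 3/16 = 17.0625
  yellow: 91 × 4/16 = 22.75
Contribution of yellow: (17 − 22.75)² / 22.75 = 1.4533

1.453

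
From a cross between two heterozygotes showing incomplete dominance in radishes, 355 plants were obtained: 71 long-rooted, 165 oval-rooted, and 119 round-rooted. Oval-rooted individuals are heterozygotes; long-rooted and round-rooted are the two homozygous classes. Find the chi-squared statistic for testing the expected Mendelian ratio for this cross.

With incomplete dominance, a heterozygote × heterozygote cross gives a 1:2:1 phenotypic ratio.
Under the 1:2:1 hypothesis (Σ ratio = 4, N = 355):
  long-rooted: 355 × 1/4 = 88.75
  oval-rooted: 355 × 2/4 = 177.5
  round-rooted: 355 × 1/4 = 88.75
χ² = Σ (O − E)² / E
  long-rooted: (71 − 88.75)² / 88.75 = 3.5500
  oval-rooted: (165 − 177.5)² / 177.5 = 0.8803
  round-rooted: (119 − 88.75)² / 88.75 = 10.3106
χ² = 3.5500 + 0.8803 + 10.3106 = 14.7409 ≈ 14.741

14.741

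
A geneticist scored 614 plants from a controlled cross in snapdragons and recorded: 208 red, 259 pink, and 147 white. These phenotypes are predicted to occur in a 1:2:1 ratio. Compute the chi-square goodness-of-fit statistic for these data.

The 1:2:1 ratio has 4 parts, so with N = 614 the expected counts are:
  red: 614 × 1/4 = 153.5
  pink: 614 × 2/4 = 307
  white: 614 × 1/4 = 153.5
χ² = Σ (O − E)² / E
  red: (208 − 153.5)² / 153.5 = 19.3502
  pink: (259 − 307)² / 307 = 7.5049
  white: (147 − 153.5)² / 153.5 = 0.2752
χ² = 19.3502 + 7.5049 + 0.2752 = 27.1303 ≈ 27.130

27.130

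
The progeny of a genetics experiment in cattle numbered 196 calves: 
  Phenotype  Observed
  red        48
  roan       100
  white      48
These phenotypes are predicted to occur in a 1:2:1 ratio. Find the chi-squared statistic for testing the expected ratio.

0.082

Total ratio parts = 4. Expected numbers out of 196:
  red: 196 × 1/4 = 49
  roan: 196 × 2/4 = 98
  white: 196 × 1/4 = 49
χ² = Σ (O − E)² / E
  red: (48 − 49)² / 49 = 0.0204
  roan: (100 − 98)² / 98 = 0.0408
  white: (48 − 49)² / 49 = 0.0204
χ² = 0.0204 + 0.0408 + 0.0204 = 0.0816 ≈ 0.082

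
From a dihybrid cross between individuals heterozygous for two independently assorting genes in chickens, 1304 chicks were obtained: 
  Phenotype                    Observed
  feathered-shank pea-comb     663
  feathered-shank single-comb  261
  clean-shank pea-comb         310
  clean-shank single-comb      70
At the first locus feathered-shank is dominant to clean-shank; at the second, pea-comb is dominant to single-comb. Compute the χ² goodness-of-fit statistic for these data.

A dihybrid F₂ with independent assortment and complete dominance at both loci gives a 9:3:3:1 phenotypic ratio.
The 9:3:3:1 ratio has 16 parts, so with N = 1304 the expected counts are:
  feathered-shank pea-comb: 1304 × 9/16 = 733.5
  feathered-shank single-comb: 1304 × 3/16 = 244.5
  clean-shank pea-comb: 1304 × 3/16 = 244.5
  clean-shank single-comb: 1304 × 1/16 = 81.5
χ² = Σ (O − E)² / E
  feathered-shank pea-comb: (663 − 733.5)² / 733.5 = 6.7761
  feathered-shank single-comb: (261 − 244.5)² / 244.5 = 1.1135
  clean-shank pea-comb: (310 − 244.5)² / 244.5 = 17.5470
  clean-shank single-comb: (70 − 81.5)² / 81.5 = 1.6227
χ² = 6.7761 + 1.1135 + 17.5470 + 1.6227 = 27.0593 ≈ 27.059

27.059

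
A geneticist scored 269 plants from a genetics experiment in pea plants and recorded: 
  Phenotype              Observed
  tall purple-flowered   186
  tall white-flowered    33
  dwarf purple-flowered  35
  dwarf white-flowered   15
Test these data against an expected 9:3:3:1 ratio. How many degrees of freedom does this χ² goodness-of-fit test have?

A goodness-of-fit test with 4 phenotype classes has df = 4 − 1 = 3.

3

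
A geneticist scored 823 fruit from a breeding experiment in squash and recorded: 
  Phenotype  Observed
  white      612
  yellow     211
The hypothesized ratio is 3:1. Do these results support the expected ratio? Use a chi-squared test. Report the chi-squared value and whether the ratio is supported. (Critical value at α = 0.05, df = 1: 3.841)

Total ratio parts = 4. Expected numbers out of 823:
  white: 823 × 3/4 = 617.25
  yellow: 823 × 1/4 = 205.75
χ² = Σ (O − E)² / E
  white: (612 − 617.25)² / 617.25 = 0.0447
  yellow: (211 − 205.75)² / 205.75 = 0.1340
χ² = 0.0447 + 0.1340 = 0.1787 ≈ 0.179
Degrees of freedom = 2 − 1 = 1; critical value at α = 0.05 is 3.841.
Since 0.179 < 3.841, we fail to reject the null hypothesis — the data are consistent with the 3:1 ratio.

0.179; consistent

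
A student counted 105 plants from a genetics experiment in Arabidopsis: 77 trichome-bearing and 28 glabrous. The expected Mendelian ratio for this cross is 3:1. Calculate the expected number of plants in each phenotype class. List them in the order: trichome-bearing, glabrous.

Under the 3:1 hypothesis (Σ ratio = 4, N = 105):
  trichome-bearing: 105 × 3/4 = 78.75
  glabrous: 105 × 1/4 = 26.25

78.75, 26.25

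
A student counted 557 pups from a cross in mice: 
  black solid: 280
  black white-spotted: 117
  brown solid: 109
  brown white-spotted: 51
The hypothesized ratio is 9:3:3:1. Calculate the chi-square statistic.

Under the 9:3:3:1 hypothesis (Σ ratio = 16, N = 557):
  black solid: 557 × 9/16 = 313.3125
  black white-spotted: 557 × 3/16 = 104.4375
  brown solid: 557 × 3/16 = 104.4375
  brown white-spotted: 557 × 1/16 = 34.8125
χ² = Σ (O − E)² / E
  black solid: (280 − 313.3125)² / 313.3125 = 3.5419
  black white-spotted: (117 − 104.4375)² / 104.4375 = 1.5111
  brown solid: (109 − 104.4375)² / 104.4375 = 0.1993
  brown white-spotted: (51 − 34.8125)² / 34.8125 = 7.5270
χ² = 3.5419 + 1.5111 + 0.1993 + 7.5270 = 12.7793 ≈ 12.779

12.779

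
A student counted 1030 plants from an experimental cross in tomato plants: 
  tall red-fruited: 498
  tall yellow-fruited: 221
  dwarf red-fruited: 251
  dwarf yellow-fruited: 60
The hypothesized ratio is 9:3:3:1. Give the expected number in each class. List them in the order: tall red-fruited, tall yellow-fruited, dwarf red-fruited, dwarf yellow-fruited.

Total ratio parts = 16. Expected numbers out of 1030:
  tall red-fruited: 1030 × 9/16 = 579.375
  tall yellow-fruited: 1030 × 3/16 = 193.125
  dwarf red-fruited: 1030 × 3/16 = 193.125
  dwarf yellow-fruited: 1030 × 1/16 = 64.375

579.375, 193.125, 193.125, 64.375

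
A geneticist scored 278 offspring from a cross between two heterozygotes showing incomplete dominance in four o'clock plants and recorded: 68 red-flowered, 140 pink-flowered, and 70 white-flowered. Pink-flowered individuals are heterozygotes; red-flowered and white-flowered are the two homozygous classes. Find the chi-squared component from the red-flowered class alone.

With incomplete dominance, a heterozygote × heterozygote cross gives a 1:2:1 phenotypic ratio.
Total ratio parts = 4. Expected numbers out of 278:
  red-flowered: 278 × 1/4 = 69.5
  pink-flowered: 278 × 2/4 = 139
  white-flowered: 278 × 1/4 = 69.5
Contribution of red-flowered: (68 − 69.5)² / 69.5 = 0.0324

0.032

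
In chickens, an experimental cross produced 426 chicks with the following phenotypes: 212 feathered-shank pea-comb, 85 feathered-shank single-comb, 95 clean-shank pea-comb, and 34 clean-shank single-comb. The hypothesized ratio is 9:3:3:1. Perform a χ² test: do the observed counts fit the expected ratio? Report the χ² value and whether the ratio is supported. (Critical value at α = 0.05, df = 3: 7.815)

8.420; not consistent

Total ratio parts = 16. Expected numbers out of 426:
  feathered-shank pea-comb: 426 × 9/16 = 239.625
  feathered-shank single-comb: 426 × 3/16 = 79.875
  clean-shank pea-comb: 426 × 3/16 = 79.875
  clean-shank single-comb: 426 × 1/16 = 26.625
χ² = Σ (O − E)² / E
  feathered-shank pea-comb: (212 − 239.625)² / 239.625 = 3.1847
  feathered-shank single-comb: (85 − 79.875)² / 79.875 = 0.3288
  clean-shank pea-comb: (95 − 79.875)² / 79.875 = 2.8640
  clean-shank single-comb: (34 − 26.625)² / 26.625 = 2.0428
χ² = 3.1847 + 0.3288 + 2.8640 + 2.0428 = 8.4203 ≈ 8.420
Degrees of freedom = 4 − 1 = 3; critical value at α = 0.05 is 7.815.
Since 8.420 > 7.815, we reject the null hypothesis — the data do not fit the 9:3:3:1 ratio.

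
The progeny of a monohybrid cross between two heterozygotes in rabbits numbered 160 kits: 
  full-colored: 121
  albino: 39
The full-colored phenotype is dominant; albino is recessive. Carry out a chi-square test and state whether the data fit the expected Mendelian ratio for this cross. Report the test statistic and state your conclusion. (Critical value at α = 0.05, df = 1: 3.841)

0.033; consistent

For a monohybrid cross between heterozygotes with complete dominance, the expected phenotypic ratio is 3:1.
Total ratio parts = 4. Expected numbers out of 160:
  full-colored: 160 × 3/4 = 120
  albino: 160 × 1/4 = 40
χ² = Σ (O − E)² / E
  full-colored: (121 − 120)² / 120 = 0.0083
  albino: (39 − 40)² / 40 = 0.0250
χ² = 0.0083 + 0.0250 = 0.0333 ≈ 0.033
Degrees of freedom = 2 − 1 = 1; critical value at α = 0.05 is 3.841.
Since 0.033 < 3.841, we fail to reject the null hypothesis — the data are consistent with the 3:1 ratio.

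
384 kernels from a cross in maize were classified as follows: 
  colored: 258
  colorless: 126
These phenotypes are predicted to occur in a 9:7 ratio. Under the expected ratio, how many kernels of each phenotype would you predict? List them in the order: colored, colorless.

Under the 9:7 hypothesis (Σ ratio = 16, N = 384):
  colored: 384 × 9/16 = 216
  colorless: 384 × 7/16 = 168

216, 168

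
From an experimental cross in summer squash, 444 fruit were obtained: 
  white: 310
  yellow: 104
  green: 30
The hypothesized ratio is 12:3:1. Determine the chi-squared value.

Expected counts for N = 444 under a 12:3:1 ratio (total parts = 16):
  white: 444 × 12/16 = 333
  yellow: 444 × 3/16 = 83.25
  green: 444 × 1/16 = 27.75
χ² = Σ (O − E)² / E
  white: (310 − 333)² / 333 = 1.5886
  yellow: (104 − 83.25)² / 83.25 = 5.1719
  green: (30 − 27.75)² / 27.75 = 0.1824
χ² = 1.5886 + 5.1719 + 0.1824 = 6.9429 ≈ 6.943

6.943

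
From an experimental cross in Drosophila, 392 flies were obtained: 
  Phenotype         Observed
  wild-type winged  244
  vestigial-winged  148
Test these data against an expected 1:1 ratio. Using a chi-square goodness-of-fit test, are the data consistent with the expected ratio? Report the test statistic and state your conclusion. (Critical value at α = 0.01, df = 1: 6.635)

23.510; not consistent

Under the 1:1 hypothesis (Σ ratio = 2, N = 392):
  wild-type winged: 392 × 1/2 = 196
  vestigial-winged: 392 × 1/2 = 196
χ² = Σ (O − E)² / E
  wild-type winged: (244 − 196)² / 196 = 11.7551
  vestigial-winged: (148 − 196)² / 196 = 11.7551
χ² = 11.7551 + 11.7551 = 23.5102 ≈ 23.510
Degrees of freedom = 2 − 1 = 1; critical value at α = 0.01 is 6.635.
Since 23.510 > 6.635, we reject the null hypothesis — the data do not fit the 1:1 ratio.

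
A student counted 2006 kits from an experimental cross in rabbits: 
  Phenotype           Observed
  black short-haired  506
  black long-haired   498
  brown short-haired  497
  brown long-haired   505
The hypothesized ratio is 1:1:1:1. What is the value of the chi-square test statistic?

The 1:1:1:1 ratio has 4 parts, so with N = 2006 the expected counts are:
  black short-haired: 2006 × 1/4 = 501.5
  black long-haired: 2006 × 1/4 = 501.5
  brown short-haired: 2006 × 1/4 = 501.5
  brown long-haired: 2006 × 1/4 = 501.5
χ² = Σ (O − E)² / E
  black short-haired: (506 − 501.5)² / 501.5 = 0.0404
  black long-haired: (498 − 501.5)² / 501.5 = 0.0244
  brown short-haired: (497 − 501.5)² / 501.5 = 0.0404
  brown long-haired: (505 − 501.5)² / 501.5 = 0.0244
χ² = 0.0404 + 0.0244 + 0.0404 + 0.0244 = 0.1296 ≈ 0.130

0.130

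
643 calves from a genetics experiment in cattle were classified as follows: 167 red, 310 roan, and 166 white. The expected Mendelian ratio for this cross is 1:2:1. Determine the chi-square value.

Total ratio parts = 4. Expected numbers out of 643:
  red: 643 × 1/4 = 160.75
  roan: 643 × 2/4 = 321.5
  white: 643 × 1/4 = 160.75
χ² = Σ (O − E)² / E
  red: (167 − 160.75)² / 160.75 = 0.2430
  roan: (310 − 321.5)² / 321.5 = 0.4114
  white: (166 − 160.75)² / 160.75 = 0.1715
χ² = 0.2430 + 0.4114 + 0.1715 = 0.8259 ≈ 0.826

0.826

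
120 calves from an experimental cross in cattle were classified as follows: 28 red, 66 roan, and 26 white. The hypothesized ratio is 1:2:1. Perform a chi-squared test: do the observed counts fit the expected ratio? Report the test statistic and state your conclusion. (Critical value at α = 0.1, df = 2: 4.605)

1.267; consistent

Under the 1:2:1 hypothesis (Σ ratio = 4, N = 120):
  red: 120 × 1/4 = 30
  roan: 120 × 2/4 = 60
  white: 120 × 1/4 = 30
χ² = Σ (O − E)² / E
  red: (28 − 30)² / 30 = 0.1333
  roan: (66 − 60)² / 60 = 0.6000
  white: (26 − 30)² / 30 = 0.5333
χ² = 0.1333 + 0.6000 + 0.5333 = 1.2666 ≈ 1.267
Degrees of freedom = 3 − 1 = 2; critical value at α = 0.1 is 4.605.
Since 1.267 < 4.605, we fail to reject the null hypothesis — the data are consistent with the 1:2:1 ratio.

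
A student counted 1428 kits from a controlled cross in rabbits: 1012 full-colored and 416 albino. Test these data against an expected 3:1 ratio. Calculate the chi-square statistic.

The 3:1 ratio has 4 parts, so with N = 1428 the expected counts are:
  full-colored: 1428 × 3/4 = 1071
  albino: 1428 × 1/4 = 357
χ² = Σ (O − E)² / E
  full-colored: (1012 − 1071)² / 1071 = 3.2502
  albino: (416 − 357)² / 357 = 9.7507
χ² = 3.2502 + 9.7507 = 13.0009 ≈ 13.001

13.001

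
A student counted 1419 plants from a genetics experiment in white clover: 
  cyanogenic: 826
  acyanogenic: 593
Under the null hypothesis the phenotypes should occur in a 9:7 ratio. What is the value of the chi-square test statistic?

The 9:7 ratio has 16 parts, so with N = 1419 the expected counts are:
  cyanogenic: 1419 × 9/16 = 798.1875
  acyanogenic: 1419 × 7/16 = 620.8125
χ² = Σ (O − E)² / E
  cyanogenic: (826 − 798.1875)² / 798.1875 = 0.9691
  acyanogenic: (593 − 620.8125)² / 620.8125 = 1.2460
χ² = 0.9691 + 1.2460 = 2.2151 ≈ 2.215

2.215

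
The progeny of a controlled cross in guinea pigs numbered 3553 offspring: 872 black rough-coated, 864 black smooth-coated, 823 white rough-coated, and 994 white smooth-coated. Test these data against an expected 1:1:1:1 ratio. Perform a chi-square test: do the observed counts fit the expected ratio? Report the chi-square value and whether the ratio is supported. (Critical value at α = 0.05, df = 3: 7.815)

The 1:1:1:1 ratio has 4 parts, so with N = 3553 the expected counts are:
  black rough-coated: 3553 × 1/4 = 888.25
  black smooth-coated: 3553 × 1/4 = 888.25
  white rough-coated: 3553 × 1/4 = 888.25
  white smooth-coated: 3553 × 1/4 = 888.25
χ² = Σ (O − E)² / E
  black rough-coated: (872 − 888.25)² / 888.25 = 0.2973
  black smooth-coated: (864 − 888.25)² / 888.25 = 0.6620
  white rough-coated: (823 − 888.25)² / 888.25 = 4.7932
  white smooth-coated: (994 − 888.25)² / 888.25 = 12.5900
χ² = 0.2973 + 0.6620 + 4.7932 + 12.5900 = 18.3425 ≈ 18.343
Degrees of freedom = 4 − 1 = 3; critical value at α = 0.05 is 7.815.
Since 18.343 > 7.815, we reject the null hypothesis — the data do not fit the 1:1:1:1 ratio.

18.343; not consistent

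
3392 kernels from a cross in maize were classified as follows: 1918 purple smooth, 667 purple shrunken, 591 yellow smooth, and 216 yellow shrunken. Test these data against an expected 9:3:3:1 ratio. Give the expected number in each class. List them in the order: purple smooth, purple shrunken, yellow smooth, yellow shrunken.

Under the 9:3:3:1 hypothesis (Σ ratio = 16, N = 3392):
  purple smooth: 3392 × 9/16 = 1908
  purple shrunken: 3392 × 3/16 = 636
  yellow smooth: 3392 × 3/16 = 636
  yellow shrunken: 3392 × 1/16 = 212

1908, 636, 636, 212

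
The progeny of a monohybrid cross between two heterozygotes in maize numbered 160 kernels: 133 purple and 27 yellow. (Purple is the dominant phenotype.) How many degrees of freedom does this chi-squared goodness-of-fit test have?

1

For a monohybrid cross between heterozygotes with complete dominance, the expected phenotypic ratio is 3:1.
A goodness-of-fit test with 2 phenotype classes has df = 2 − 1 = 1.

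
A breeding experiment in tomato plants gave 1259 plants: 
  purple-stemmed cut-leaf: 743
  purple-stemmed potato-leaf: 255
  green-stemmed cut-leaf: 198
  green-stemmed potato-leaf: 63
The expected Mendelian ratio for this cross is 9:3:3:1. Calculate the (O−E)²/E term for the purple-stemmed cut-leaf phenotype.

The 9:3:3:1 ratio has 16 parts, so with N = 1259 the expected counts are:
  purple-stemmed cut-leaf: 1259 × 9/16 = 708.1875
  purple-stemmed potato-leaf: 1259 × 3/16 = 236.0625
  green-stemmed cut-leaf: 1259 × 3/16 = 236.0625
  green-stemmed potato-leaf: 1259 × 1/16 = 78.6875
Contribution of purple-stemmed cut-leaf: (743 − 708.1875)² / 708.1875 = 1.7113

1.711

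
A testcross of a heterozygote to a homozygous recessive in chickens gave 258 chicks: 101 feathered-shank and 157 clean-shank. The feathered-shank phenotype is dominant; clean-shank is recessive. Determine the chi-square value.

12.155

A testcross of a heterozygote (Aa × aa) gives a 1:1 phenotypic ratio.
The 1:1 ratio has 2 parts, so with N = 258 the expected counts are:
  feathered-shank: 258 × 1/2 = 129
  clean-shank: 258 × 1/2 = 129
χ² = Σ (O − E)² / E
  feathered-shank: (101 − 129)² / 129 = 6.0775
  clean-shank: (157 − 129)² / 129 = 6.0775
χ² = 6.0775 + 6.0775 = 12.155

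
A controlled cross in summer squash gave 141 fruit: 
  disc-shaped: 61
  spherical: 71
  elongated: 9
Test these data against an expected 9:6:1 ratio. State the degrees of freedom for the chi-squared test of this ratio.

A goodness-of-fit test with 3 phenotype classes has df = 3 − 1 = 2.

2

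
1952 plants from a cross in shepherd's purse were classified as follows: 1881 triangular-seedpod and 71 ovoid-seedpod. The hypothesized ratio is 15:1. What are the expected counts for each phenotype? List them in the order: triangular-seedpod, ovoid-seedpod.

1830, 122

Expected counts for N = 1952 under a 15:1 ratio (total parts = 16):
  triangular-seedpod: 1952 × 15/16 = 1830
  ovoid-seedpod: 1952 × 1/16 = 122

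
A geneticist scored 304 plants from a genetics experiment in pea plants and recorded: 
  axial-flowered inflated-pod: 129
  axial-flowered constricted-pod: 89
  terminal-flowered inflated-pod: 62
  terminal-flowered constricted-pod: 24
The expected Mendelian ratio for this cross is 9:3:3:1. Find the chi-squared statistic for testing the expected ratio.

Total ratio parts = 16. Expected numbers out of 304:
  axial-flowered inflated-pod: 304 × 9/16 = 171
  axial-flowered constricted-pod: 304 × 3/16 = 57
  terminal-flowered inflated-pod: 304 × 3/16 = 57
  terminal-flowered constricted-pod: 304 × 1/16 = 19
χ² = Σ (O − E)² / E
  axial-flowered inflated-pod: (129 − 171)² / 171 = 10.3158
  axial-flowered constricted-pod: (89 − 57)² / 57 = 17.9649
  terminal-flowered inflated-pod: (62 − 57)² / 57 = 0.4386
  terminal-flowered constricted-pod: (24 − 19)² / 19 = 1.3158
χ² = 10.3158 + 17.9649 + 0.4386 + 1.3158 = 30.0351 ≈ 30.035

30.035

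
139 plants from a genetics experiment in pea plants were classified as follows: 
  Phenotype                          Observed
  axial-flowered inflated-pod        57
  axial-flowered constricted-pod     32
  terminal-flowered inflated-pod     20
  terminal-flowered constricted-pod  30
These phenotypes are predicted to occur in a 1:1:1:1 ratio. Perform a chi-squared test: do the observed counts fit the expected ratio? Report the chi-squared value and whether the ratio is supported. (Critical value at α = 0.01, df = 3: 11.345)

21.374; not consistent

Expected counts for N = 139 under a 1:1:1:1 ratio (total parts = 4):
  axial-flowered inflated-pod: 139 × 1/4 = 34.75
  axial-flowered constricted-pod: 139 × 1/4 = 34.75
  terminal-flowered inflated-pod: 139 × 1/4 = 34.75
  terminal-flowered constricted-pod: 139 × 1/4 = 34.75
χ² = Σ (O − E)² / E
  axial-flowered inflated-pod: (57 − 34.75)² / 34.75 = 14.2464
  axial-flowered constricted-pod: (32 − 34.75)² / 34.75 = 0.2176
  terminal-flowered inflated-pod: (20 − 34.75)² / 34.75 = 6.2608
  terminal-flowered constricted-pod: (30 − 34.75)² / 34.75 = 0.6493
χ² = 14.2464 + 0.2176 + 6.2608 + 0.6493 = 21.3741 ≈ 21.374
Degrees of freedom = 4 − 1 = 3; critical value at α = 0.01 is 11.345.
Since 21.374 > 11.345, we reject the null hypothesis — the data do not fit the 1:1:1:1 ratio.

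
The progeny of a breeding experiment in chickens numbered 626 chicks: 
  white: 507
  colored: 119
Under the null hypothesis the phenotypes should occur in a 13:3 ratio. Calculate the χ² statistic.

Total ratio parts = 16. Expected numbers out of 626:
  white: 626 × 13/16 = 508.625
  colored: 626 × 3/16 = 117.375
χ² = Σ (O − E)² / E
  white: (507 − 508.625)² / 508.625 = 0.0052
  colored: (119 − 117.375)² / 117.375 = 0.0225
χ² = 0.0052 + 0.0225 = 0.0277 ≈ 0.028

0.028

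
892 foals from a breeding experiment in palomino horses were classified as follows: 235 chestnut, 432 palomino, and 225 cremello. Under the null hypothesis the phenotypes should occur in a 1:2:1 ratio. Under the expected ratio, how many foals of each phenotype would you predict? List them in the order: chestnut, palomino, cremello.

223, 446, 223

Expected counts for N = 892 under a 1:2:1 ratio (total parts = 4):
  chestnut: 892 × 1/4 = 223
  palomino: 892 × 2/4 = 446
  cremello: 892 × 1/4 = 223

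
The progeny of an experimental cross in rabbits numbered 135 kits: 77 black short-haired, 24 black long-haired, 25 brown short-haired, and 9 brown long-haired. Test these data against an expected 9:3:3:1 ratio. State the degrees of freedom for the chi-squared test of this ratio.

3

A goodness-of-fit test with 4 phenotype classes has df = 4 − 1 = 3.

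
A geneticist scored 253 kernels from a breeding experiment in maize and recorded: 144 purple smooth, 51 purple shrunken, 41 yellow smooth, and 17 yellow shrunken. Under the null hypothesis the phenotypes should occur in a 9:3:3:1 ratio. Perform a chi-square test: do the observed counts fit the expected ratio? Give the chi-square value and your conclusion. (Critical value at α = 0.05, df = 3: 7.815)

1.250; consistent

Total ratio parts = 16. Expected numbers out of 253:
  purple smooth: 253 × 9/16 = 142.3125
  purple shrunken: 253 × 3/16 = 47.4375
  yellow smooth: 253 × 3/16 = 47.4375
  yellow shrunken: 253 × 1/16 = 15.8125
χ² = Σ (O − E)² / E
  purple smooth: (144 − 142.3125)² / 142.3125 = 0.0200
  purple shrunken: (51 − 47.4375)² / 47.4375 = 0.2675
  yellow smooth: (41 − 47.4375)² / 47.4375 = 0.8736
  yellow shrunken: (17 − 15.8125)² / 15.8125 = 0.0892
χ² = 0.0200 + 0.2675 + 0.8736 + 0.0892 = 1.2503 ≈ 1.250
Degrees of freedom = 4 − 1 = 3; critical value at α = 0.05 is 7.815.
Since 1.250 < 7.815, we fail to reject the null hypothesis — the data are consistent with the 9:3:3:1 ratio.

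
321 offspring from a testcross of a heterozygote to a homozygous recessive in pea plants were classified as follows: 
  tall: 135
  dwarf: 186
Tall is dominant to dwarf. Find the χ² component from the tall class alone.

4.051

A testcross of a heterozygote (Aa × aa) gives a 1:1 phenotypic ratio.
Total ratio parts = 2. Expected numbers out of 321:
  tall: 321 × 1/2 = 160.5
  dwarf: 321 × 1/2 = 160.5
Contribution of tall: (135 − 160.5)² / 160.5 = 4.0514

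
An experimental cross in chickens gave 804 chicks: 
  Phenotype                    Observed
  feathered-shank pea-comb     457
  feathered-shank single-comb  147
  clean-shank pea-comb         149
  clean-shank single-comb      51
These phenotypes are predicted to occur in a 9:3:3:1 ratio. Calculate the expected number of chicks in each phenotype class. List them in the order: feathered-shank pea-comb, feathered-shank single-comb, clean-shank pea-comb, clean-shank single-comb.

Total ratio parts = 16. Expected numbers out of 804:
  feathered-shank pea-comb: 804 × 9/16 = 452.25
  feathered-shank single-comb: 804 × 3/16 = 150.75
  clean-shank pea-comb: 804 × 3/16 = 150.75
  clean-shank single-comb: 804 × 1/16 = 50.25

452.25, 150.75, 150.75, 50.25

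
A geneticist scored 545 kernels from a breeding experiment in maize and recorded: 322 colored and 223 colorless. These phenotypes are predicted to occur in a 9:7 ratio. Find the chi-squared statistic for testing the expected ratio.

Total ratio parts = 16. Expected numbers out of 545:
  colored: 545 × 9/16 = 306.5625
  colorless: 545 × 7/16 = 238.4375
χ² = Σ (O − E)² / E
  colored: (322 − 306.5625)² / 306.5625 = 0.7774
  colorless: (223 − 238.4375)² / 238.4375 = 0.9995
χ² = 0.7774 + 0.9995 = 1.7769 ≈ 1.777

1.777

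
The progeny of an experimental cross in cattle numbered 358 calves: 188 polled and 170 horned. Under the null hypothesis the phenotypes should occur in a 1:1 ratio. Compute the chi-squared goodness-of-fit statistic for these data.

Total ratio parts = 2. Expected numbers out of 358:
  polled: 358 × 1/2 = 179
  horned: 358 × 1/2 = 179
χ² = Σ (O − E)² / E
  polled: (188 − 179)² / 179 = 0.4525
  horned: (170 − 179)² / 179 = 0.4525
χ² = 0.4525 + 0.4525 = 0.905

0.905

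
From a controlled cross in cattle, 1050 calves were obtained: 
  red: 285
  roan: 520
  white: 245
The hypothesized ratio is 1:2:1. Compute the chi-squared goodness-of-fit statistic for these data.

The 1:2:1 ratio has 4 parts, so with N = 1050 the expected counts are:
  red: 1050 × 1/4 = 262.5
  roan: 1050 × 2/4 = 525
  white: 1050 × 1/4 = 262.5
χ² = Σ (O − E)² / E
  red: (285 − 262.5)² / 262.5 = 1.9286
  roan: (520 − 525)² / 525 = 0.0476
  white: (245 − 262.5)² / 262.5 = 1.1667
χ² = 1.9286 + 0.0476 + 1.1667 = 3.1429 ≈ 3.143

3.143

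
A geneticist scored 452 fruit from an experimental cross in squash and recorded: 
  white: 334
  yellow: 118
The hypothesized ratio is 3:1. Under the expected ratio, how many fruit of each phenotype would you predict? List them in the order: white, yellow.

Expected counts for N = 452 under a 3:1 ratio (total parts = 4):
  white: 452 × 3/4 = 339
  yellow: 452 × 1/4 = 113

339, 113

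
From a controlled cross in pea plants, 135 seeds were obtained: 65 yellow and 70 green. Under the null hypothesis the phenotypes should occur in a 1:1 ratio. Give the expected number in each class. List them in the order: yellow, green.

67.5, 67.5

Total ratio parts = 2. Expected numbers out of 135:
  yellow: 135 × 1/2 = 67.5
  green: 135 × 1/2 = 67.5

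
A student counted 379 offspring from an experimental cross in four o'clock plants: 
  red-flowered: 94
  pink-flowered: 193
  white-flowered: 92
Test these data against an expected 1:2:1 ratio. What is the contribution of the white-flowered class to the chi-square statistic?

Total ratio parts = 4. Expected numbers out of 379:
  red-flowered: 379 × 1/4 = 94.75
  pink-flowered: 379 × 2/4 = 189.5
  white-flowered: 379 × 1/4 = 94.75
Contribution of white-flowered: (92 − 94.75)² / 94.75 = 0.0798

0.080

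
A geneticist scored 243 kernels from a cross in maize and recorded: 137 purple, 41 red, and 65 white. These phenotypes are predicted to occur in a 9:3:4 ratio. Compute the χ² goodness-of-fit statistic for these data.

0.755

The 9:3:4 ratio has 16 parts, so with N = 243 the expected counts are:
  purple: 243 × 9/16 = 136.6875
  red: 243 × 3/16 = 45.5625
  white: 243 × 4/16 = 60.75
χ² = Σ (O − E)² / E
  purple: (137 − 136.6875)² / 136.6875 = 0.0007
  red: (41 − 45.5625)² / 45.5625 = 0.4569
  white: (65 − 60.75)² / 60.75 = 0.2973
χ² = 0.0007 + 0.4569 + 0.2973 = 0.7549 ≈ 0.755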